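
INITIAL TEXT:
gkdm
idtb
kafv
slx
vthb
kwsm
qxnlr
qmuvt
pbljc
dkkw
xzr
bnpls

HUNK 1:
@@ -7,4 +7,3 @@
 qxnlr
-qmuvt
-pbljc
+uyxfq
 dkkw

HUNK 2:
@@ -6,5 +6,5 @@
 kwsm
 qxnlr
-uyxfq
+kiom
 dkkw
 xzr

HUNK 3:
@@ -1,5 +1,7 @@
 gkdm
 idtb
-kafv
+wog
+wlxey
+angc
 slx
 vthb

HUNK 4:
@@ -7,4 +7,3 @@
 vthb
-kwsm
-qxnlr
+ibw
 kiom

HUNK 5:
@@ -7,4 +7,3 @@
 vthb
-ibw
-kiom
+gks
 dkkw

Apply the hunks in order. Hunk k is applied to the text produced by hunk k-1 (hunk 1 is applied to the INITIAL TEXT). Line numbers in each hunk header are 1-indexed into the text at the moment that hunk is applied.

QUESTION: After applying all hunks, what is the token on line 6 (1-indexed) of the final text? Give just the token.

Hunk 1: at line 7 remove [qmuvt,pbljc] add [uyxfq] -> 11 lines: gkdm idtb kafv slx vthb kwsm qxnlr uyxfq dkkw xzr bnpls
Hunk 2: at line 6 remove [uyxfq] add [kiom] -> 11 lines: gkdm idtb kafv slx vthb kwsm qxnlr kiom dkkw xzr bnpls
Hunk 3: at line 1 remove [kafv] add [wog,wlxey,angc] -> 13 lines: gkdm idtb wog wlxey angc slx vthb kwsm qxnlr kiom dkkw xzr bnpls
Hunk 4: at line 7 remove [kwsm,qxnlr] add [ibw] -> 12 lines: gkdm idtb wog wlxey angc slx vthb ibw kiom dkkw xzr bnpls
Hunk 5: at line 7 remove [ibw,kiom] add [gks] -> 11 lines: gkdm idtb wog wlxey angc slx vthb gks dkkw xzr bnpls
Final line 6: slx

Answer: slx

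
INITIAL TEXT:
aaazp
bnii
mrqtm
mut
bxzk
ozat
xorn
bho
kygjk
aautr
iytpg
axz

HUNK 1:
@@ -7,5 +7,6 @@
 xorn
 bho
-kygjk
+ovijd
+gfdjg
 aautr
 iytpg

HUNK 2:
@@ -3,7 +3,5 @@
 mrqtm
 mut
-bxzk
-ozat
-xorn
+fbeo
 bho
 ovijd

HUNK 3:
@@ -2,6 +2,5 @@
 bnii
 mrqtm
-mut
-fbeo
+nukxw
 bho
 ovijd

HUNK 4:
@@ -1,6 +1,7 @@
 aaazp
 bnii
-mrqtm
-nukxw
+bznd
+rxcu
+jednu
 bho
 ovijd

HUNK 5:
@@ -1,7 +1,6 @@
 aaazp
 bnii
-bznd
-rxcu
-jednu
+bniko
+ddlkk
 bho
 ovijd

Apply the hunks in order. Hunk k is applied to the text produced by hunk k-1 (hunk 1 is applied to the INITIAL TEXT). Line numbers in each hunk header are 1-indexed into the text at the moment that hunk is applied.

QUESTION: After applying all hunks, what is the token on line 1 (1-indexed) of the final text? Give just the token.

Hunk 1: at line 7 remove [kygjk] add [ovijd,gfdjg] -> 13 lines: aaazp bnii mrqtm mut bxzk ozat xorn bho ovijd gfdjg aautr iytpg axz
Hunk 2: at line 3 remove [bxzk,ozat,xorn] add [fbeo] -> 11 lines: aaazp bnii mrqtm mut fbeo bho ovijd gfdjg aautr iytpg axz
Hunk 3: at line 2 remove [mut,fbeo] add [nukxw] -> 10 lines: aaazp bnii mrqtm nukxw bho ovijd gfdjg aautr iytpg axz
Hunk 4: at line 1 remove [mrqtm,nukxw] add [bznd,rxcu,jednu] -> 11 lines: aaazp bnii bznd rxcu jednu bho ovijd gfdjg aautr iytpg axz
Hunk 5: at line 1 remove [bznd,rxcu,jednu] add [bniko,ddlkk] -> 10 lines: aaazp bnii bniko ddlkk bho ovijd gfdjg aautr iytpg axz
Final line 1: aaazp

Answer: aaazp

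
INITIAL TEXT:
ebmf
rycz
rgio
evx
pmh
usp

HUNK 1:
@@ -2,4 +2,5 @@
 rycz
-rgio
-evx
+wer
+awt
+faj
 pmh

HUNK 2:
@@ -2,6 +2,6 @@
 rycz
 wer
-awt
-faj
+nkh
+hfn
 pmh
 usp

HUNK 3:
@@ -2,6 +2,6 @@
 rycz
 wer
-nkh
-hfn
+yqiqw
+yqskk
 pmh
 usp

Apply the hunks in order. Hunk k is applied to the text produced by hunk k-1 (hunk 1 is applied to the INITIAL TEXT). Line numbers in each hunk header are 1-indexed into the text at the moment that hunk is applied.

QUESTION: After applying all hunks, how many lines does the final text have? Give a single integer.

Hunk 1: at line 2 remove [rgio,evx] add [wer,awt,faj] -> 7 lines: ebmf rycz wer awt faj pmh usp
Hunk 2: at line 2 remove [awt,faj] add [nkh,hfn] -> 7 lines: ebmf rycz wer nkh hfn pmh usp
Hunk 3: at line 2 remove [nkh,hfn] add [yqiqw,yqskk] -> 7 lines: ebmf rycz wer yqiqw yqskk pmh usp
Final line count: 7

Answer: 7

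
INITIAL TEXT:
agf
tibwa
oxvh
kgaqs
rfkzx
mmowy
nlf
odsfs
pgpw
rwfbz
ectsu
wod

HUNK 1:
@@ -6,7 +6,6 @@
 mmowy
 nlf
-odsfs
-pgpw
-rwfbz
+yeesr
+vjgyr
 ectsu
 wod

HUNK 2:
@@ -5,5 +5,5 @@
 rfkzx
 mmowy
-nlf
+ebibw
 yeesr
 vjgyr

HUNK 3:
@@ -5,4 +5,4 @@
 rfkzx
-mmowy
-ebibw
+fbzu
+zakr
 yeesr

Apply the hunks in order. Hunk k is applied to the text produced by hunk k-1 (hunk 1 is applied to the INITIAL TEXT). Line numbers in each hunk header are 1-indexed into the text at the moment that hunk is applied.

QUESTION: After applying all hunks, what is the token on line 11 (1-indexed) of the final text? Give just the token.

Answer: wod

Derivation:
Hunk 1: at line 6 remove [odsfs,pgpw,rwfbz] add [yeesr,vjgyr] -> 11 lines: agf tibwa oxvh kgaqs rfkzx mmowy nlf yeesr vjgyr ectsu wod
Hunk 2: at line 5 remove [nlf] add [ebibw] -> 11 lines: agf tibwa oxvh kgaqs rfkzx mmowy ebibw yeesr vjgyr ectsu wod
Hunk 3: at line 5 remove [mmowy,ebibw] add [fbzu,zakr] -> 11 lines: agf tibwa oxvh kgaqs rfkzx fbzu zakr yeesr vjgyr ectsu wod
Final line 11: wod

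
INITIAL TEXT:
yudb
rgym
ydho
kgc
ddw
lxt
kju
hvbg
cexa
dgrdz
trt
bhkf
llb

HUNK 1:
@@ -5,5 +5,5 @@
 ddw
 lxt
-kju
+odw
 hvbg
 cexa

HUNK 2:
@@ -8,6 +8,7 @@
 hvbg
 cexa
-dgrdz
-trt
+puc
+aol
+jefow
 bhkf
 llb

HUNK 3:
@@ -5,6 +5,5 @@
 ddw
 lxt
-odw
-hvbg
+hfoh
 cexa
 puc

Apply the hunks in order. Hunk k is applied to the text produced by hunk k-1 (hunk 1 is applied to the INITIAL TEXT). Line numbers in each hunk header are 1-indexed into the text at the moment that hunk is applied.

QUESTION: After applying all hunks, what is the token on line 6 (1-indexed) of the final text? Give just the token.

Hunk 1: at line 5 remove [kju] add [odw] -> 13 lines: yudb rgym ydho kgc ddw lxt odw hvbg cexa dgrdz trt bhkf llb
Hunk 2: at line 8 remove [dgrdz,trt] add [puc,aol,jefow] -> 14 lines: yudb rgym ydho kgc ddw lxt odw hvbg cexa puc aol jefow bhkf llb
Hunk 3: at line 5 remove [odw,hvbg] add [hfoh] -> 13 lines: yudb rgym ydho kgc ddw lxt hfoh cexa puc aol jefow bhkf llb
Final line 6: lxt

Answer: lxt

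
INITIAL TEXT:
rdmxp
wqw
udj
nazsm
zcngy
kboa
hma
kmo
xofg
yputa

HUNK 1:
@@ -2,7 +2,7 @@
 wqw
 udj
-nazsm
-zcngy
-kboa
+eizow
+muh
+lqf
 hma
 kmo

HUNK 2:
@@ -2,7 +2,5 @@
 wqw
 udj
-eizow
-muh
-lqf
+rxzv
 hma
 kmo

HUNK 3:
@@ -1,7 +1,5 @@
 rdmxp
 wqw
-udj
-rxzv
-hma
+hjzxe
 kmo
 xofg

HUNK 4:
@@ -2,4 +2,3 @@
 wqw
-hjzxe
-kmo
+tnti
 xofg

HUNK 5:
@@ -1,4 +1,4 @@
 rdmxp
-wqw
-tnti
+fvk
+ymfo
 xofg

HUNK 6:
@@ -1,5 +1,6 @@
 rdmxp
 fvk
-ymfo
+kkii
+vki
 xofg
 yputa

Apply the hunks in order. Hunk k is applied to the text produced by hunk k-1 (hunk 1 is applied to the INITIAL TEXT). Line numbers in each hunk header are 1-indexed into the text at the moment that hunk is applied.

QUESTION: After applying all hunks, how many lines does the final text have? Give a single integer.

Answer: 6

Derivation:
Hunk 1: at line 2 remove [nazsm,zcngy,kboa] add [eizow,muh,lqf] -> 10 lines: rdmxp wqw udj eizow muh lqf hma kmo xofg yputa
Hunk 2: at line 2 remove [eizow,muh,lqf] add [rxzv] -> 8 lines: rdmxp wqw udj rxzv hma kmo xofg yputa
Hunk 3: at line 1 remove [udj,rxzv,hma] add [hjzxe] -> 6 lines: rdmxp wqw hjzxe kmo xofg yputa
Hunk 4: at line 2 remove [hjzxe,kmo] add [tnti] -> 5 lines: rdmxp wqw tnti xofg yputa
Hunk 5: at line 1 remove [wqw,tnti] add [fvk,ymfo] -> 5 lines: rdmxp fvk ymfo xofg yputa
Hunk 6: at line 1 remove [ymfo] add [kkii,vki] -> 6 lines: rdmxp fvk kkii vki xofg yputa
Final line count: 6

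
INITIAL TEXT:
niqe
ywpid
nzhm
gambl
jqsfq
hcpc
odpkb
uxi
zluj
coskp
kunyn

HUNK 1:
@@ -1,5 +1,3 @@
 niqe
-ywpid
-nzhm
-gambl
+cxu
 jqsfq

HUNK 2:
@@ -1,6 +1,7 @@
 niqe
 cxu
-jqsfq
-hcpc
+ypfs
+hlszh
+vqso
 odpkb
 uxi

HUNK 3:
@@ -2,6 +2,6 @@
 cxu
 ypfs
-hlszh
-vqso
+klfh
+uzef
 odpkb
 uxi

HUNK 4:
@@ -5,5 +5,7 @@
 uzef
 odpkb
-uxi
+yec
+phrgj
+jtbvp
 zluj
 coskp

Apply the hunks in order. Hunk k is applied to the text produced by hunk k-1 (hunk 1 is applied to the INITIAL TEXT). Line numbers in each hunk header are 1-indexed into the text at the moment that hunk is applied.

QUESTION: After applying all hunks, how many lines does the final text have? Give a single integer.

Hunk 1: at line 1 remove [ywpid,nzhm,gambl] add [cxu] -> 9 lines: niqe cxu jqsfq hcpc odpkb uxi zluj coskp kunyn
Hunk 2: at line 1 remove [jqsfq,hcpc] add [ypfs,hlszh,vqso] -> 10 lines: niqe cxu ypfs hlszh vqso odpkb uxi zluj coskp kunyn
Hunk 3: at line 2 remove [hlszh,vqso] add [klfh,uzef] -> 10 lines: niqe cxu ypfs klfh uzef odpkb uxi zluj coskp kunyn
Hunk 4: at line 5 remove [uxi] add [yec,phrgj,jtbvp] -> 12 lines: niqe cxu ypfs klfh uzef odpkb yec phrgj jtbvp zluj coskp kunyn
Final line count: 12

Answer: 12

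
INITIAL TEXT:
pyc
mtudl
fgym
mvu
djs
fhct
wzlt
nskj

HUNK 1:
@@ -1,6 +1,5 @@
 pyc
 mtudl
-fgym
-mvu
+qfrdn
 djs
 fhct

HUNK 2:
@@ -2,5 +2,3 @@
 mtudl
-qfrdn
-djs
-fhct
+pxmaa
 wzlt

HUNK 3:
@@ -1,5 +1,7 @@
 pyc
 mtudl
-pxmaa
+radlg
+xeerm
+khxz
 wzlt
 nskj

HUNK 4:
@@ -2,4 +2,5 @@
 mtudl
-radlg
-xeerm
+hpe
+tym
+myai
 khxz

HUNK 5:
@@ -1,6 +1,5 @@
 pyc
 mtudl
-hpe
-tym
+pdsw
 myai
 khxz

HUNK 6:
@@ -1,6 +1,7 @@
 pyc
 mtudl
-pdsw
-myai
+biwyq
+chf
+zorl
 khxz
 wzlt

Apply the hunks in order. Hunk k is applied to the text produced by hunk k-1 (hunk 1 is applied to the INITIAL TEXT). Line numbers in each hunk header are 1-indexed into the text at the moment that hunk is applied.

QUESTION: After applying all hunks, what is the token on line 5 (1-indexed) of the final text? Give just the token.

Hunk 1: at line 1 remove [fgym,mvu] add [qfrdn] -> 7 lines: pyc mtudl qfrdn djs fhct wzlt nskj
Hunk 2: at line 2 remove [qfrdn,djs,fhct] add [pxmaa] -> 5 lines: pyc mtudl pxmaa wzlt nskj
Hunk 3: at line 1 remove [pxmaa] add [radlg,xeerm,khxz] -> 7 lines: pyc mtudl radlg xeerm khxz wzlt nskj
Hunk 4: at line 2 remove [radlg,xeerm] add [hpe,tym,myai] -> 8 lines: pyc mtudl hpe tym myai khxz wzlt nskj
Hunk 5: at line 1 remove [hpe,tym] add [pdsw] -> 7 lines: pyc mtudl pdsw myai khxz wzlt nskj
Hunk 6: at line 1 remove [pdsw,myai] add [biwyq,chf,zorl] -> 8 lines: pyc mtudl biwyq chf zorl khxz wzlt nskj
Final line 5: zorl

Answer: zorl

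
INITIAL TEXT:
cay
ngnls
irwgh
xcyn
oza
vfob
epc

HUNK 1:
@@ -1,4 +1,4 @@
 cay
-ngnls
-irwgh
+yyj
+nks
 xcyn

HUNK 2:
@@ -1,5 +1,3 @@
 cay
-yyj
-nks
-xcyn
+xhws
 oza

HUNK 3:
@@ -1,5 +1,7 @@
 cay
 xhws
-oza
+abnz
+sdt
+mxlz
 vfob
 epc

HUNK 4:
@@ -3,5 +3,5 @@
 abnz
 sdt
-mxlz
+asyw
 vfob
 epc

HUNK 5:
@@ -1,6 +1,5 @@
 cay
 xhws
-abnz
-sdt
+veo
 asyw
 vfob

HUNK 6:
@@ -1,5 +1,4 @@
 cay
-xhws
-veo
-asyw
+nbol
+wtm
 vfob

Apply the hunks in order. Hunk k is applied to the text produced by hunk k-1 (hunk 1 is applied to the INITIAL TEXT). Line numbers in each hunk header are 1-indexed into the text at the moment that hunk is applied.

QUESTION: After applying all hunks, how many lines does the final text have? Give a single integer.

Answer: 5

Derivation:
Hunk 1: at line 1 remove [ngnls,irwgh] add [yyj,nks] -> 7 lines: cay yyj nks xcyn oza vfob epc
Hunk 2: at line 1 remove [yyj,nks,xcyn] add [xhws] -> 5 lines: cay xhws oza vfob epc
Hunk 3: at line 1 remove [oza] add [abnz,sdt,mxlz] -> 7 lines: cay xhws abnz sdt mxlz vfob epc
Hunk 4: at line 3 remove [mxlz] add [asyw] -> 7 lines: cay xhws abnz sdt asyw vfob epc
Hunk 5: at line 1 remove [abnz,sdt] add [veo] -> 6 lines: cay xhws veo asyw vfob epc
Hunk 6: at line 1 remove [xhws,veo,asyw] add [nbol,wtm] -> 5 lines: cay nbol wtm vfob epc
Final line count: 5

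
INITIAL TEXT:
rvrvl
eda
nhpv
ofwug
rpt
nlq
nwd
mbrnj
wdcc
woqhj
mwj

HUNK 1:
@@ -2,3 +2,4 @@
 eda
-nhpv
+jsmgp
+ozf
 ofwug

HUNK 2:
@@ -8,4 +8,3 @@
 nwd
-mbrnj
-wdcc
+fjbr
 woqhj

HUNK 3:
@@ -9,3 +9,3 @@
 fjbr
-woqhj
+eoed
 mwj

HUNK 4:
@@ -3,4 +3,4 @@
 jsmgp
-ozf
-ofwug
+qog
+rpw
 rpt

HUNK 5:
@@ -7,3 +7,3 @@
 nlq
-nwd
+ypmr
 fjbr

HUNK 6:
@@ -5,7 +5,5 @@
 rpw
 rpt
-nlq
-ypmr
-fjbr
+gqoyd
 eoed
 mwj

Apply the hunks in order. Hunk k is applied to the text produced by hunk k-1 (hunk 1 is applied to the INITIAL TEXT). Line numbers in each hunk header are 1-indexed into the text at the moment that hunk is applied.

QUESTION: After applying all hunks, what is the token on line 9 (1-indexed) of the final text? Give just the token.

Answer: mwj

Derivation:
Hunk 1: at line 2 remove [nhpv] add [jsmgp,ozf] -> 12 lines: rvrvl eda jsmgp ozf ofwug rpt nlq nwd mbrnj wdcc woqhj mwj
Hunk 2: at line 8 remove [mbrnj,wdcc] add [fjbr] -> 11 lines: rvrvl eda jsmgp ozf ofwug rpt nlq nwd fjbr woqhj mwj
Hunk 3: at line 9 remove [woqhj] add [eoed] -> 11 lines: rvrvl eda jsmgp ozf ofwug rpt nlq nwd fjbr eoed mwj
Hunk 4: at line 3 remove [ozf,ofwug] add [qog,rpw] -> 11 lines: rvrvl eda jsmgp qog rpw rpt nlq nwd fjbr eoed mwj
Hunk 5: at line 7 remove [nwd] add [ypmr] -> 11 lines: rvrvl eda jsmgp qog rpw rpt nlq ypmr fjbr eoed mwj
Hunk 6: at line 5 remove [nlq,ypmr,fjbr] add [gqoyd] -> 9 lines: rvrvl eda jsmgp qog rpw rpt gqoyd eoed mwj
Final line 9: mwj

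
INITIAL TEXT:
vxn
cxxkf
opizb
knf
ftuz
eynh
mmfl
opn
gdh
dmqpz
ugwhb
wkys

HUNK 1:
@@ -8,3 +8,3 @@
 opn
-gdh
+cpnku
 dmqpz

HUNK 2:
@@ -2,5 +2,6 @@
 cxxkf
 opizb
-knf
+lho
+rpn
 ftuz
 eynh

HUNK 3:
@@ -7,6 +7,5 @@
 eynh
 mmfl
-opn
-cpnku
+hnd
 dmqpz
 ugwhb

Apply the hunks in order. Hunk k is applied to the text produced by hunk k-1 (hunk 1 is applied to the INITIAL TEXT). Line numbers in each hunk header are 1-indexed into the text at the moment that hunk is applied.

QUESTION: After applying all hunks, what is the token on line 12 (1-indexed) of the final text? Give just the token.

Hunk 1: at line 8 remove [gdh] add [cpnku] -> 12 lines: vxn cxxkf opizb knf ftuz eynh mmfl opn cpnku dmqpz ugwhb wkys
Hunk 2: at line 2 remove [knf] add [lho,rpn] -> 13 lines: vxn cxxkf opizb lho rpn ftuz eynh mmfl opn cpnku dmqpz ugwhb wkys
Hunk 3: at line 7 remove [opn,cpnku] add [hnd] -> 12 lines: vxn cxxkf opizb lho rpn ftuz eynh mmfl hnd dmqpz ugwhb wkys
Final line 12: wkys

Answer: wkys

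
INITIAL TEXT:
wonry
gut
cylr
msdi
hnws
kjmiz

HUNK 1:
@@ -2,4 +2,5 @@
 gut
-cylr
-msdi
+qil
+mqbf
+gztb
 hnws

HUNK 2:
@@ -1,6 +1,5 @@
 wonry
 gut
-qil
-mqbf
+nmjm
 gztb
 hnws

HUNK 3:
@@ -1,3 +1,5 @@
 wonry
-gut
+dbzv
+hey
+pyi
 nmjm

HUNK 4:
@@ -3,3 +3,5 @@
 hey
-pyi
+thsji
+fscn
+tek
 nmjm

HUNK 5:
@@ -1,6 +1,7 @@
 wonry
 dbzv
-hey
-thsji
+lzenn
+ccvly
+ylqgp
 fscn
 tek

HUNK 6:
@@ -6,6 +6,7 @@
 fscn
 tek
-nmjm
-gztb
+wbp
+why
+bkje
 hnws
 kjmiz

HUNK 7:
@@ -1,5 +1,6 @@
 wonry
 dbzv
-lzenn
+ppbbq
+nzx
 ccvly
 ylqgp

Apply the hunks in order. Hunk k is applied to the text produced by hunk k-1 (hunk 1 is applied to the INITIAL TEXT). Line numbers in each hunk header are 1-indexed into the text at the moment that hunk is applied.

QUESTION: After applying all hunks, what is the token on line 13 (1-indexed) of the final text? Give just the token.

Answer: kjmiz

Derivation:
Hunk 1: at line 2 remove [cylr,msdi] add [qil,mqbf,gztb] -> 7 lines: wonry gut qil mqbf gztb hnws kjmiz
Hunk 2: at line 1 remove [qil,mqbf] add [nmjm] -> 6 lines: wonry gut nmjm gztb hnws kjmiz
Hunk 3: at line 1 remove [gut] add [dbzv,hey,pyi] -> 8 lines: wonry dbzv hey pyi nmjm gztb hnws kjmiz
Hunk 4: at line 3 remove [pyi] add [thsji,fscn,tek] -> 10 lines: wonry dbzv hey thsji fscn tek nmjm gztb hnws kjmiz
Hunk 5: at line 1 remove [hey,thsji] add [lzenn,ccvly,ylqgp] -> 11 lines: wonry dbzv lzenn ccvly ylqgp fscn tek nmjm gztb hnws kjmiz
Hunk 6: at line 6 remove [nmjm,gztb] add [wbp,why,bkje] -> 12 lines: wonry dbzv lzenn ccvly ylqgp fscn tek wbp why bkje hnws kjmiz
Hunk 7: at line 1 remove [lzenn] add [ppbbq,nzx] -> 13 lines: wonry dbzv ppbbq nzx ccvly ylqgp fscn tek wbp why bkje hnws kjmiz
Final line 13: kjmiz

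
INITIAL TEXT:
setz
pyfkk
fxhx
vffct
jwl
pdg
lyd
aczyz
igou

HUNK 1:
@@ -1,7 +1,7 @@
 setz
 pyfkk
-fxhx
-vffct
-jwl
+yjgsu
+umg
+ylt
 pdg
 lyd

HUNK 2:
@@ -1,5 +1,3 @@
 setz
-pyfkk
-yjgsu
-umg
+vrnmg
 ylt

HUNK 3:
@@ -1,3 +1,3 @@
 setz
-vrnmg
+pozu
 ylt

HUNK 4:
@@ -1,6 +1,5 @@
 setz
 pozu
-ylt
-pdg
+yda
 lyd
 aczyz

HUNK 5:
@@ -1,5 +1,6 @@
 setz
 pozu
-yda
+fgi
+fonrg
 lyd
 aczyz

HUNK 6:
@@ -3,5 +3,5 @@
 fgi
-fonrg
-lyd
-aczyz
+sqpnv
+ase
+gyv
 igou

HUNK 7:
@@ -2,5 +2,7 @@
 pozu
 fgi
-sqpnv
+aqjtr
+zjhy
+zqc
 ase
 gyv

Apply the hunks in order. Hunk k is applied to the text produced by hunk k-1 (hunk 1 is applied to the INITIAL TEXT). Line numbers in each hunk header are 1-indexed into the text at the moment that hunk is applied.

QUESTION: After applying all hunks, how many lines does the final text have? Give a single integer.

Hunk 1: at line 1 remove [fxhx,vffct,jwl] add [yjgsu,umg,ylt] -> 9 lines: setz pyfkk yjgsu umg ylt pdg lyd aczyz igou
Hunk 2: at line 1 remove [pyfkk,yjgsu,umg] add [vrnmg] -> 7 lines: setz vrnmg ylt pdg lyd aczyz igou
Hunk 3: at line 1 remove [vrnmg] add [pozu] -> 7 lines: setz pozu ylt pdg lyd aczyz igou
Hunk 4: at line 1 remove [ylt,pdg] add [yda] -> 6 lines: setz pozu yda lyd aczyz igou
Hunk 5: at line 1 remove [yda] add [fgi,fonrg] -> 7 lines: setz pozu fgi fonrg lyd aczyz igou
Hunk 6: at line 3 remove [fonrg,lyd,aczyz] add [sqpnv,ase,gyv] -> 7 lines: setz pozu fgi sqpnv ase gyv igou
Hunk 7: at line 2 remove [sqpnv] add [aqjtr,zjhy,zqc] -> 9 lines: setz pozu fgi aqjtr zjhy zqc ase gyv igou
Final line count: 9

Answer: 9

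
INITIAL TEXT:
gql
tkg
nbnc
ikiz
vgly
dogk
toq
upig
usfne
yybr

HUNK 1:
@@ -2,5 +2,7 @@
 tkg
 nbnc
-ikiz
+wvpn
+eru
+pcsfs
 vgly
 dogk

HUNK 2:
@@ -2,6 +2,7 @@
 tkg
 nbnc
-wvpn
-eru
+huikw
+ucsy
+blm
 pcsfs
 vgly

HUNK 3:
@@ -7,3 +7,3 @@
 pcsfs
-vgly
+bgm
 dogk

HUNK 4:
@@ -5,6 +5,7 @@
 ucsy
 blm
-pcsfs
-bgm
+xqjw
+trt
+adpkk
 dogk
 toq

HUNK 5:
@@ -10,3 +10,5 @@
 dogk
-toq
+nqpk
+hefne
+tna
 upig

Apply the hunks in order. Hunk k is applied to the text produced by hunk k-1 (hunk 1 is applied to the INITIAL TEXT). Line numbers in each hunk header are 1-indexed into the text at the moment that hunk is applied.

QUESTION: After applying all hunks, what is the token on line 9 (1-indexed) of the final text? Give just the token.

Answer: adpkk

Derivation:
Hunk 1: at line 2 remove [ikiz] add [wvpn,eru,pcsfs] -> 12 lines: gql tkg nbnc wvpn eru pcsfs vgly dogk toq upig usfne yybr
Hunk 2: at line 2 remove [wvpn,eru] add [huikw,ucsy,blm] -> 13 lines: gql tkg nbnc huikw ucsy blm pcsfs vgly dogk toq upig usfne yybr
Hunk 3: at line 7 remove [vgly] add [bgm] -> 13 lines: gql tkg nbnc huikw ucsy blm pcsfs bgm dogk toq upig usfne yybr
Hunk 4: at line 5 remove [pcsfs,bgm] add [xqjw,trt,adpkk] -> 14 lines: gql tkg nbnc huikw ucsy blm xqjw trt adpkk dogk toq upig usfne yybr
Hunk 5: at line 10 remove [toq] add [nqpk,hefne,tna] -> 16 lines: gql tkg nbnc huikw ucsy blm xqjw trt adpkk dogk nqpk hefne tna upig usfne yybr
Final line 9: adpkk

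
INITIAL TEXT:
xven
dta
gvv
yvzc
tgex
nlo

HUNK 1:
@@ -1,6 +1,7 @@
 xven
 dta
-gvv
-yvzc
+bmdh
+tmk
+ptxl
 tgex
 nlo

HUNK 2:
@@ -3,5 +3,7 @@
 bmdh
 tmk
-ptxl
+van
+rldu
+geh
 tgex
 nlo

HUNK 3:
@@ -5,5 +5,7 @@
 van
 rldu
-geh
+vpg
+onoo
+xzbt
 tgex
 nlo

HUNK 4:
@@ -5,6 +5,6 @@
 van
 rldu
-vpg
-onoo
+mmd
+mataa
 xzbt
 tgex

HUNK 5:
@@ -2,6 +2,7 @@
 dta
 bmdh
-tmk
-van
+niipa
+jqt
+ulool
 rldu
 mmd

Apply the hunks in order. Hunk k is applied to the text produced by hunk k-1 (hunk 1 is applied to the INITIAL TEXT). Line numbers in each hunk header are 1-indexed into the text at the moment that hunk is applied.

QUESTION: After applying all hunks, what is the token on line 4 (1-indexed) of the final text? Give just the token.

Answer: niipa

Derivation:
Hunk 1: at line 1 remove [gvv,yvzc] add [bmdh,tmk,ptxl] -> 7 lines: xven dta bmdh tmk ptxl tgex nlo
Hunk 2: at line 3 remove [ptxl] add [van,rldu,geh] -> 9 lines: xven dta bmdh tmk van rldu geh tgex nlo
Hunk 3: at line 5 remove [geh] add [vpg,onoo,xzbt] -> 11 lines: xven dta bmdh tmk van rldu vpg onoo xzbt tgex nlo
Hunk 4: at line 5 remove [vpg,onoo] add [mmd,mataa] -> 11 lines: xven dta bmdh tmk van rldu mmd mataa xzbt tgex nlo
Hunk 5: at line 2 remove [tmk,van] add [niipa,jqt,ulool] -> 12 lines: xven dta bmdh niipa jqt ulool rldu mmd mataa xzbt tgex nlo
Final line 4: niipa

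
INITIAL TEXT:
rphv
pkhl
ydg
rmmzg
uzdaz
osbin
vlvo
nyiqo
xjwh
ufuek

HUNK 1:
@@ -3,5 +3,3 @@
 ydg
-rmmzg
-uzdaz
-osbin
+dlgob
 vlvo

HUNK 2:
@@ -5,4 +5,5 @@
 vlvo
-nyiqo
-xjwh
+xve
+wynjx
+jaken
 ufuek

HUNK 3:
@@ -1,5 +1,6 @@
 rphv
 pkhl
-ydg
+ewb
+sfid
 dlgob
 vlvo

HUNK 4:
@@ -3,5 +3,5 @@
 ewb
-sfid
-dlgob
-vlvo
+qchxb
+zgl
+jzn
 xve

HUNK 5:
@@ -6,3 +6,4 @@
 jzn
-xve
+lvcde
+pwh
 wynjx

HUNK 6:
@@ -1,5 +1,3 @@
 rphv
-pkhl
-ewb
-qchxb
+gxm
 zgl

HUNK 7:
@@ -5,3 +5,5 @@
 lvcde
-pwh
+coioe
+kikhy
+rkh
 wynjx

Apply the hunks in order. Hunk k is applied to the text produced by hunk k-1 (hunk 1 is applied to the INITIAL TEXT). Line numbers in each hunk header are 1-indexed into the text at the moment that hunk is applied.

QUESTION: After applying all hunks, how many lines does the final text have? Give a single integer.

Hunk 1: at line 3 remove [rmmzg,uzdaz,osbin] add [dlgob] -> 8 lines: rphv pkhl ydg dlgob vlvo nyiqo xjwh ufuek
Hunk 2: at line 5 remove [nyiqo,xjwh] add [xve,wynjx,jaken] -> 9 lines: rphv pkhl ydg dlgob vlvo xve wynjx jaken ufuek
Hunk 3: at line 1 remove [ydg] add [ewb,sfid] -> 10 lines: rphv pkhl ewb sfid dlgob vlvo xve wynjx jaken ufuek
Hunk 4: at line 3 remove [sfid,dlgob,vlvo] add [qchxb,zgl,jzn] -> 10 lines: rphv pkhl ewb qchxb zgl jzn xve wynjx jaken ufuek
Hunk 5: at line 6 remove [xve] add [lvcde,pwh] -> 11 lines: rphv pkhl ewb qchxb zgl jzn lvcde pwh wynjx jaken ufuek
Hunk 6: at line 1 remove [pkhl,ewb,qchxb] add [gxm] -> 9 lines: rphv gxm zgl jzn lvcde pwh wynjx jaken ufuek
Hunk 7: at line 5 remove [pwh] add [coioe,kikhy,rkh] -> 11 lines: rphv gxm zgl jzn lvcde coioe kikhy rkh wynjx jaken ufuek
Final line count: 11

Answer: 11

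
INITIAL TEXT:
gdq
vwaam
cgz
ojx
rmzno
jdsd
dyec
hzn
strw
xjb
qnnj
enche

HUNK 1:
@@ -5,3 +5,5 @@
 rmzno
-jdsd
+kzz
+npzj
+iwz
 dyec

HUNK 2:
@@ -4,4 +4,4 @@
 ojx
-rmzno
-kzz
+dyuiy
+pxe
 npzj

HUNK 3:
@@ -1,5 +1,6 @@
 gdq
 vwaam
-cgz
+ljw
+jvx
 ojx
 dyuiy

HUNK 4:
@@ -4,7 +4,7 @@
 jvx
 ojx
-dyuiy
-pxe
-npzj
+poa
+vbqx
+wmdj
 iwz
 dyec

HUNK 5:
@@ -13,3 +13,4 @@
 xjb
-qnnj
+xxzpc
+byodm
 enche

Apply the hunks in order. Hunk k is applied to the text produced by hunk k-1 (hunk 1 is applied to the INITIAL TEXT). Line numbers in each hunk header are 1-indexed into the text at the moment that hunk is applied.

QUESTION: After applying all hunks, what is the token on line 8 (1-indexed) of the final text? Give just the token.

Answer: wmdj

Derivation:
Hunk 1: at line 5 remove [jdsd] add [kzz,npzj,iwz] -> 14 lines: gdq vwaam cgz ojx rmzno kzz npzj iwz dyec hzn strw xjb qnnj enche
Hunk 2: at line 4 remove [rmzno,kzz] add [dyuiy,pxe] -> 14 lines: gdq vwaam cgz ojx dyuiy pxe npzj iwz dyec hzn strw xjb qnnj enche
Hunk 3: at line 1 remove [cgz] add [ljw,jvx] -> 15 lines: gdq vwaam ljw jvx ojx dyuiy pxe npzj iwz dyec hzn strw xjb qnnj enche
Hunk 4: at line 4 remove [dyuiy,pxe,npzj] add [poa,vbqx,wmdj] -> 15 lines: gdq vwaam ljw jvx ojx poa vbqx wmdj iwz dyec hzn strw xjb qnnj enche
Hunk 5: at line 13 remove [qnnj] add [xxzpc,byodm] -> 16 lines: gdq vwaam ljw jvx ojx poa vbqx wmdj iwz dyec hzn strw xjb xxzpc byodm enche
Final line 8: wmdj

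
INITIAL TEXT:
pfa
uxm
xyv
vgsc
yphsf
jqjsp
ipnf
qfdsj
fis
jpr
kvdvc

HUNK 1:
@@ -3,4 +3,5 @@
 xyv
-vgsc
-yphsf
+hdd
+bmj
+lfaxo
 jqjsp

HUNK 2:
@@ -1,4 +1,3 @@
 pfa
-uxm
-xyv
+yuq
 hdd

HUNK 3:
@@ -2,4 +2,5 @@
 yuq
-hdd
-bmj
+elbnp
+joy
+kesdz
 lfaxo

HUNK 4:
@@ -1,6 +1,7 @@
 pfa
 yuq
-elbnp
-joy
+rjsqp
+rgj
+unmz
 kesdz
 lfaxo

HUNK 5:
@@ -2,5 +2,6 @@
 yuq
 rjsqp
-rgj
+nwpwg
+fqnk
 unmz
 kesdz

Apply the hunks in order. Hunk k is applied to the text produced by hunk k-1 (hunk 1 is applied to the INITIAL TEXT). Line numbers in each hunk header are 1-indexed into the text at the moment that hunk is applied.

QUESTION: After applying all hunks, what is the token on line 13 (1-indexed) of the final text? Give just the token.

Hunk 1: at line 3 remove [vgsc,yphsf] add [hdd,bmj,lfaxo] -> 12 lines: pfa uxm xyv hdd bmj lfaxo jqjsp ipnf qfdsj fis jpr kvdvc
Hunk 2: at line 1 remove [uxm,xyv] add [yuq] -> 11 lines: pfa yuq hdd bmj lfaxo jqjsp ipnf qfdsj fis jpr kvdvc
Hunk 3: at line 2 remove [hdd,bmj] add [elbnp,joy,kesdz] -> 12 lines: pfa yuq elbnp joy kesdz lfaxo jqjsp ipnf qfdsj fis jpr kvdvc
Hunk 4: at line 1 remove [elbnp,joy] add [rjsqp,rgj,unmz] -> 13 lines: pfa yuq rjsqp rgj unmz kesdz lfaxo jqjsp ipnf qfdsj fis jpr kvdvc
Hunk 5: at line 2 remove [rgj] add [nwpwg,fqnk] -> 14 lines: pfa yuq rjsqp nwpwg fqnk unmz kesdz lfaxo jqjsp ipnf qfdsj fis jpr kvdvc
Final line 13: jpr

Answer: jpr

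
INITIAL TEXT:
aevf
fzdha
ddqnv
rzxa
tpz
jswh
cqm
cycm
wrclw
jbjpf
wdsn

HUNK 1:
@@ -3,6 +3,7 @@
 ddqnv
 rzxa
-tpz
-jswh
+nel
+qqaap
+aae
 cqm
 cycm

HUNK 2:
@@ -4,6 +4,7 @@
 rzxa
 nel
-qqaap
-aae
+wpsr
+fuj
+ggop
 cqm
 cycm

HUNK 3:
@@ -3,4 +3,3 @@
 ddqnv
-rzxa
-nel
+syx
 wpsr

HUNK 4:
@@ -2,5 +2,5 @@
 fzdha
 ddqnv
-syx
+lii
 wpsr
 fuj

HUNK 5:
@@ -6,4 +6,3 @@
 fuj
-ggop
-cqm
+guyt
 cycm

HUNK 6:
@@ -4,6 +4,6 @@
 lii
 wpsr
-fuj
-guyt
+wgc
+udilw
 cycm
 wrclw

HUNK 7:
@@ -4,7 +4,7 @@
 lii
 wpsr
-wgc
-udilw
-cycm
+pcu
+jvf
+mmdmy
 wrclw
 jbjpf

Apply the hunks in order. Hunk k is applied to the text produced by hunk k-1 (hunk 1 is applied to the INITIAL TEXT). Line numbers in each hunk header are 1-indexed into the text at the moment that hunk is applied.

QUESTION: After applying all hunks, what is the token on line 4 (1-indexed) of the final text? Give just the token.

Hunk 1: at line 3 remove [tpz,jswh] add [nel,qqaap,aae] -> 12 lines: aevf fzdha ddqnv rzxa nel qqaap aae cqm cycm wrclw jbjpf wdsn
Hunk 2: at line 4 remove [qqaap,aae] add [wpsr,fuj,ggop] -> 13 lines: aevf fzdha ddqnv rzxa nel wpsr fuj ggop cqm cycm wrclw jbjpf wdsn
Hunk 3: at line 3 remove [rzxa,nel] add [syx] -> 12 lines: aevf fzdha ddqnv syx wpsr fuj ggop cqm cycm wrclw jbjpf wdsn
Hunk 4: at line 2 remove [syx] add [lii] -> 12 lines: aevf fzdha ddqnv lii wpsr fuj ggop cqm cycm wrclw jbjpf wdsn
Hunk 5: at line 6 remove [ggop,cqm] add [guyt] -> 11 lines: aevf fzdha ddqnv lii wpsr fuj guyt cycm wrclw jbjpf wdsn
Hunk 6: at line 4 remove [fuj,guyt] add [wgc,udilw] -> 11 lines: aevf fzdha ddqnv lii wpsr wgc udilw cycm wrclw jbjpf wdsn
Hunk 7: at line 4 remove [wgc,udilw,cycm] add [pcu,jvf,mmdmy] -> 11 lines: aevf fzdha ddqnv lii wpsr pcu jvf mmdmy wrclw jbjpf wdsn
Final line 4: lii

Answer: lii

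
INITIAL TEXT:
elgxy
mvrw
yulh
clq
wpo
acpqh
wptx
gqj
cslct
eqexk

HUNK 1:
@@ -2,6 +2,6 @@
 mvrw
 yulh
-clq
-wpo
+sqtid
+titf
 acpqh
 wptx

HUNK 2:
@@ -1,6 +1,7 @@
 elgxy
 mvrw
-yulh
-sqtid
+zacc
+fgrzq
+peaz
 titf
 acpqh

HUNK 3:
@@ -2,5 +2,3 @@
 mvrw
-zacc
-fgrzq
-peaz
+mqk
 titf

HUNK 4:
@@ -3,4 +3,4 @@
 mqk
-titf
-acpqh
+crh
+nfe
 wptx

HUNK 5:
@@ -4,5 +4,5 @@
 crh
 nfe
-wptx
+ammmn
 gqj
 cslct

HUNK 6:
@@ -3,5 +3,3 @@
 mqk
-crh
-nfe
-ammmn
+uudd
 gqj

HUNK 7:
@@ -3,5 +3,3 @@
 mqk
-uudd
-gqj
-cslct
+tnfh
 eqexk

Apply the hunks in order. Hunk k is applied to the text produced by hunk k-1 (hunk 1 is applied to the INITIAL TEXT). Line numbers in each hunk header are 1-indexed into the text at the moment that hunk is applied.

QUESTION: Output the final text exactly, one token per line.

Answer: elgxy
mvrw
mqk
tnfh
eqexk

Derivation:
Hunk 1: at line 2 remove [clq,wpo] add [sqtid,titf] -> 10 lines: elgxy mvrw yulh sqtid titf acpqh wptx gqj cslct eqexk
Hunk 2: at line 1 remove [yulh,sqtid] add [zacc,fgrzq,peaz] -> 11 lines: elgxy mvrw zacc fgrzq peaz titf acpqh wptx gqj cslct eqexk
Hunk 3: at line 2 remove [zacc,fgrzq,peaz] add [mqk] -> 9 lines: elgxy mvrw mqk titf acpqh wptx gqj cslct eqexk
Hunk 4: at line 3 remove [titf,acpqh] add [crh,nfe] -> 9 lines: elgxy mvrw mqk crh nfe wptx gqj cslct eqexk
Hunk 5: at line 4 remove [wptx] add [ammmn] -> 9 lines: elgxy mvrw mqk crh nfe ammmn gqj cslct eqexk
Hunk 6: at line 3 remove [crh,nfe,ammmn] add [uudd] -> 7 lines: elgxy mvrw mqk uudd gqj cslct eqexk
Hunk 7: at line 3 remove [uudd,gqj,cslct] add [tnfh] -> 5 lines: elgxy mvrw mqk tnfh eqexk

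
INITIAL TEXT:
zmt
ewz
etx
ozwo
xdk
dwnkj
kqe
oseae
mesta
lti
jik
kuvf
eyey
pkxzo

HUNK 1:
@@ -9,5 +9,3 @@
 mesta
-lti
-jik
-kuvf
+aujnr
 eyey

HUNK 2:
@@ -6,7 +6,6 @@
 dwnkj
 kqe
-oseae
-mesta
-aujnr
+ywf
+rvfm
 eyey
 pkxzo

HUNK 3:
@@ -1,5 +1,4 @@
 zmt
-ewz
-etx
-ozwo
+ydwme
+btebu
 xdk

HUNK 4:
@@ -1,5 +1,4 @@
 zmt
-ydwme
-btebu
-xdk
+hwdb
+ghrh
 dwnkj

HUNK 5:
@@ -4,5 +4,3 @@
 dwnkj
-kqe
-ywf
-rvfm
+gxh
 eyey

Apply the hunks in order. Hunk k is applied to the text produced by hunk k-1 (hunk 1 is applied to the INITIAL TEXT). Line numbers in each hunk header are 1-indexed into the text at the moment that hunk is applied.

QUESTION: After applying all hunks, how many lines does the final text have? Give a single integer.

Hunk 1: at line 9 remove [lti,jik,kuvf] add [aujnr] -> 12 lines: zmt ewz etx ozwo xdk dwnkj kqe oseae mesta aujnr eyey pkxzo
Hunk 2: at line 6 remove [oseae,mesta,aujnr] add [ywf,rvfm] -> 11 lines: zmt ewz etx ozwo xdk dwnkj kqe ywf rvfm eyey pkxzo
Hunk 3: at line 1 remove [ewz,etx,ozwo] add [ydwme,btebu] -> 10 lines: zmt ydwme btebu xdk dwnkj kqe ywf rvfm eyey pkxzo
Hunk 4: at line 1 remove [ydwme,btebu,xdk] add [hwdb,ghrh] -> 9 lines: zmt hwdb ghrh dwnkj kqe ywf rvfm eyey pkxzo
Hunk 5: at line 4 remove [kqe,ywf,rvfm] add [gxh] -> 7 lines: zmt hwdb ghrh dwnkj gxh eyey pkxzo
Final line count: 7

Answer: 7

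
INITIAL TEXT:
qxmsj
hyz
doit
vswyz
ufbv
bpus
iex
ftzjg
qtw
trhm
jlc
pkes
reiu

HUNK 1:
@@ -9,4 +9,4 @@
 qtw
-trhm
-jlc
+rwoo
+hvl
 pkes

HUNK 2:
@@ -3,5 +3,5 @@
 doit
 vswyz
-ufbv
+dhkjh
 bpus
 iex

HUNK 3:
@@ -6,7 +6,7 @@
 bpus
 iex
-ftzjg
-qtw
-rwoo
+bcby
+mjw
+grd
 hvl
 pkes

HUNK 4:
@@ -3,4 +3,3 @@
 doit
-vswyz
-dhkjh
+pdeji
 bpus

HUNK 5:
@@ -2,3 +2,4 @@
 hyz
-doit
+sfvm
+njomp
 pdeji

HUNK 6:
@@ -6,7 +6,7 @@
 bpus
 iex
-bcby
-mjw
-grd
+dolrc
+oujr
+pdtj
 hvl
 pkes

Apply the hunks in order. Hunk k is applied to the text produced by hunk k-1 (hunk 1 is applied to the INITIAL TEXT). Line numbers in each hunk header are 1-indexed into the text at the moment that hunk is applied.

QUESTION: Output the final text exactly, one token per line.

Answer: qxmsj
hyz
sfvm
njomp
pdeji
bpus
iex
dolrc
oujr
pdtj
hvl
pkes
reiu

Derivation:
Hunk 1: at line 9 remove [trhm,jlc] add [rwoo,hvl] -> 13 lines: qxmsj hyz doit vswyz ufbv bpus iex ftzjg qtw rwoo hvl pkes reiu
Hunk 2: at line 3 remove [ufbv] add [dhkjh] -> 13 lines: qxmsj hyz doit vswyz dhkjh bpus iex ftzjg qtw rwoo hvl pkes reiu
Hunk 3: at line 6 remove [ftzjg,qtw,rwoo] add [bcby,mjw,grd] -> 13 lines: qxmsj hyz doit vswyz dhkjh bpus iex bcby mjw grd hvl pkes reiu
Hunk 4: at line 3 remove [vswyz,dhkjh] add [pdeji] -> 12 lines: qxmsj hyz doit pdeji bpus iex bcby mjw grd hvl pkes reiu
Hunk 5: at line 2 remove [doit] add [sfvm,njomp] -> 13 lines: qxmsj hyz sfvm njomp pdeji bpus iex bcby mjw grd hvl pkes reiu
Hunk 6: at line 6 remove [bcby,mjw,grd] add [dolrc,oujr,pdtj] -> 13 lines: qxmsj hyz sfvm njomp pdeji bpus iex dolrc oujr pdtj hvl pkes reiu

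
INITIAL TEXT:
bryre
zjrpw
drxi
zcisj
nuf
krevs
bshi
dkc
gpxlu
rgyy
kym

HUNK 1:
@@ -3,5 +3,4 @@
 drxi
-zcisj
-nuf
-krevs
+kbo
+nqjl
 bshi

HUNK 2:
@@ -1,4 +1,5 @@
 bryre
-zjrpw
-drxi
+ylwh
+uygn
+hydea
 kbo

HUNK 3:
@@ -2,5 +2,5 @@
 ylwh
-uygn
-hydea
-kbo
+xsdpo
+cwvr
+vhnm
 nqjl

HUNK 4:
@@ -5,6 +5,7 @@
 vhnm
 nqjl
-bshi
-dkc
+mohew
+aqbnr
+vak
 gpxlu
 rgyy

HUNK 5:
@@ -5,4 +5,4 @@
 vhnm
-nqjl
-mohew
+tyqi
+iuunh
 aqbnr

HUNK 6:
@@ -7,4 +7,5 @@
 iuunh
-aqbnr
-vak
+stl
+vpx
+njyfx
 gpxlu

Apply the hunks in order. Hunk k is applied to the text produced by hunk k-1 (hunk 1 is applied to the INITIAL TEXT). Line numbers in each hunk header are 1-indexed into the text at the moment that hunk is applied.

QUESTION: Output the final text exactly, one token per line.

Answer: bryre
ylwh
xsdpo
cwvr
vhnm
tyqi
iuunh
stl
vpx
njyfx
gpxlu
rgyy
kym

Derivation:
Hunk 1: at line 3 remove [zcisj,nuf,krevs] add [kbo,nqjl] -> 10 lines: bryre zjrpw drxi kbo nqjl bshi dkc gpxlu rgyy kym
Hunk 2: at line 1 remove [zjrpw,drxi] add [ylwh,uygn,hydea] -> 11 lines: bryre ylwh uygn hydea kbo nqjl bshi dkc gpxlu rgyy kym
Hunk 3: at line 2 remove [uygn,hydea,kbo] add [xsdpo,cwvr,vhnm] -> 11 lines: bryre ylwh xsdpo cwvr vhnm nqjl bshi dkc gpxlu rgyy kym
Hunk 4: at line 5 remove [bshi,dkc] add [mohew,aqbnr,vak] -> 12 lines: bryre ylwh xsdpo cwvr vhnm nqjl mohew aqbnr vak gpxlu rgyy kym
Hunk 5: at line 5 remove [nqjl,mohew] add [tyqi,iuunh] -> 12 lines: bryre ylwh xsdpo cwvr vhnm tyqi iuunh aqbnr vak gpxlu rgyy kym
Hunk 6: at line 7 remove [aqbnr,vak] add [stl,vpx,njyfx] -> 13 lines: bryre ylwh xsdpo cwvr vhnm tyqi iuunh stl vpx njyfx gpxlu rgyy kym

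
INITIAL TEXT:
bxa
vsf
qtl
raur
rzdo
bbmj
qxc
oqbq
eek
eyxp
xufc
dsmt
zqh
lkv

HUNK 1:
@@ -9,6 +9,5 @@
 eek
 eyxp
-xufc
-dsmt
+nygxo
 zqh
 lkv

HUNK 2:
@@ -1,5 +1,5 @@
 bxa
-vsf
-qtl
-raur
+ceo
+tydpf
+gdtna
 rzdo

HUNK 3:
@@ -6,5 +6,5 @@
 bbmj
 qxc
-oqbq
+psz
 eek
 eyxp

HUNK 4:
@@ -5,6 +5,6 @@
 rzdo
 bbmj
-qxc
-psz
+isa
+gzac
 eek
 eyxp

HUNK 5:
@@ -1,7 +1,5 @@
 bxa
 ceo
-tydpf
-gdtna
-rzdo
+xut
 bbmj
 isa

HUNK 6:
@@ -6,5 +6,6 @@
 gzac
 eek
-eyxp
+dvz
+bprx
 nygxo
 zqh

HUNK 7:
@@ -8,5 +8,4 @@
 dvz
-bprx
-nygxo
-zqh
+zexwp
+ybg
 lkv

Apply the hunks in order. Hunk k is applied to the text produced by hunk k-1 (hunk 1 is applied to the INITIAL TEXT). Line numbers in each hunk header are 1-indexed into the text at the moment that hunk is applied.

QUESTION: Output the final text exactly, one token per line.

Hunk 1: at line 9 remove [xufc,dsmt] add [nygxo] -> 13 lines: bxa vsf qtl raur rzdo bbmj qxc oqbq eek eyxp nygxo zqh lkv
Hunk 2: at line 1 remove [vsf,qtl,raur] add [ceo,tydpf,gdtna] -> 13 lines: bxa ceo tydpf gdtna rzdo bbmj qxc oqbq eek eyxp nygxo zqh lkv
Hunk 3: at line 6 remove [oqbq] add [psz] -> 13 lines: bxa ceo tydpf gdtna rzdo bbmj qxc psz eek eyxp nygxo zqh lkv
Hunk 4: at line 5 remove [qxc,psz] add [isa,gzac] -> 13 lines: bxa ceo tydpf gdtna rzdo bbmj isa gzac eek eyxp nygxo zqh lkv
Hunk 5: at line 1 remove [tydpf,gdtna,rzdo] add [xut] -> 11 lines: bxa ceo xut bbmj isa gzac eek eyxp nygxo zqh lkv
Hunk 6: at line 6 remove [eyxp] add [dvz,bprx] -> 12 lines: bxa ceo xut bbmj isa gzac eek dvz bprx nygxo zqh lkv
Hunk 7: at line 8 remove [bprx,nygxo,zqh] add [zexwp,ybg] -> 11 lines: bxa ceo xut bbmj isa gzac eek dvz zexwp ybg lkv

Answer: bxa
ceo
xut
bbmj
isa
gzac
eek
dvz
zexwp
ybg
lkv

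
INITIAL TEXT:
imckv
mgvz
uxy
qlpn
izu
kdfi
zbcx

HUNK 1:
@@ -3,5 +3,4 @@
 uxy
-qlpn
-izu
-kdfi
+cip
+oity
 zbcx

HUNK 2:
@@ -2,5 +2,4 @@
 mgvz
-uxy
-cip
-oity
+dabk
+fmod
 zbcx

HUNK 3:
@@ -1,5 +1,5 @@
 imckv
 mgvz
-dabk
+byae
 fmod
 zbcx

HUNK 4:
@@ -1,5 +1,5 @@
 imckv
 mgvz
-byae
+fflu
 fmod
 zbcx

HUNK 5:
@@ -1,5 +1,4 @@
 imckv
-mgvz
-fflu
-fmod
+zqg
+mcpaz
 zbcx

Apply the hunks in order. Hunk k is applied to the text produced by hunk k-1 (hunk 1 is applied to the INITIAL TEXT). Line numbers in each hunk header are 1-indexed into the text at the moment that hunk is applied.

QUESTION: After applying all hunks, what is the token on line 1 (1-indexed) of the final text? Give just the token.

Answer: imckv

Derivation:
Hunk 1: at line 3 remove [qlpn,izu,kdfi] add [cip,oity] -> 6 lines: imckv mgvz uxy cip oity zbcx
Hunk 2: at line 2 remove [uxy,cip,oity] add [dabk,fmod] -> 5 lines: imckv mgvz dabk fmod zbcx
Hunk 3: at line 1 remove [dabk] add [byae] -> 5 lines: imckv mgvz byae fmod zbcx
Hunk 4: at line 1 remove [byae] add [fflu] -> 5 lines: imckv mgvz fflu fmod zbcx
Hunk 5: at line 1 remove [mgvz,fflu,fmod] add [zqg,mcpaz] -> 4 lines: imckv zqg mcpaz zbcx
Final line 1: imckv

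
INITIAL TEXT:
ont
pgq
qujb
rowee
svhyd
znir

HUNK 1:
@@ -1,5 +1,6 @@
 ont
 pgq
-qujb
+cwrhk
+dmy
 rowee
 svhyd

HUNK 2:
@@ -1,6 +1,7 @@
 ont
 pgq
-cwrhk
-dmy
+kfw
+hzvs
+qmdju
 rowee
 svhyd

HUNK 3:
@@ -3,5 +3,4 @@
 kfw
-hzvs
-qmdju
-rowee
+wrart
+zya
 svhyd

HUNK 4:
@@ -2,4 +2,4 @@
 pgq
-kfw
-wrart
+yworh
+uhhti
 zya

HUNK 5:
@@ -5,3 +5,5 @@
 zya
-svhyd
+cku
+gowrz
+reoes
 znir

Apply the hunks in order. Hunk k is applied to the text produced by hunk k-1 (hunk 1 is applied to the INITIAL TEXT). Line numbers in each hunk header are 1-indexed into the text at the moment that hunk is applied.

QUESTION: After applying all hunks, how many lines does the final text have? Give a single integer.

Answer: 9

Derivation:
Hunk 1: at line 1 remove [qujb] add [cwrhk,dmy] -> 7 lines: ont pgq cwrhk dmy rowee svhyd znir
Hunk 2: at line 1 remove [cwrhk,dmy] add [kfw,hzvs,qmdju] -> 8 lines: ont pgq kfw hzvs qmdju rowee svhyd znir
Hunk 3: at line 3 remove [hzvs,qmdju,rowee] add [wrart,zya] -> 7 lines: ont pgq kfw wrart zya svhyd znir
Hunk 4: at line 2 remove [kfw,wrart] add [yworh,uhhti] -> 7 lines: ont pgq yworh uhhti zya svhyd znir
Hunk 5: at line 5 remove [svhyd] add [cku,gowrz,reoes] -> 9 lines: ont pgq yworh uhhti zya cku gowrz reoes znir
Final line count: 9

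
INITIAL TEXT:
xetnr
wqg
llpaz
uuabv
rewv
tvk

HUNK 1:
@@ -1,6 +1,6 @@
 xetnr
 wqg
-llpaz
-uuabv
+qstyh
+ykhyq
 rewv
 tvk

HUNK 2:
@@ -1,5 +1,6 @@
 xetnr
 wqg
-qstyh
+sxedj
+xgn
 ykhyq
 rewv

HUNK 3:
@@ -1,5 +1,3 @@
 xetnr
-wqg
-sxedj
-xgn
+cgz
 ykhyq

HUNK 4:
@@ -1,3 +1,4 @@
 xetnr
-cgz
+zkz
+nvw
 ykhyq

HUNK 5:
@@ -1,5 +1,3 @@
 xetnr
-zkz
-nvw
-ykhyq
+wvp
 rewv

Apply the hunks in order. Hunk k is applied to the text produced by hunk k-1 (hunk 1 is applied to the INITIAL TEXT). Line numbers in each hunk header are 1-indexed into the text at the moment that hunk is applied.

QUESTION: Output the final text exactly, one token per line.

Hunk 1: at line 1 remove [llpaz,uuabv] add [qstyh,ykhyq] -> 6 lines: xetnr wqg qstyh ykhyq rewv tvk
Hunk 2: at line 1 remove [qstyh] add [sxedj,xgn] -> 7 lines: xetnr wqg sxedj xgn ykhyq rewv tvk
Hunk 3: at line 1 remove [wqg,sxedj,xgn] add [cgz] -> 5 lines: xetnr cgz ykhyq rewv tvk
Hunk 4: at line 1 remove [cgz] add [zkz,nvw] -> 6 lines: xetnr zkz nvw ykhyq rewv tvk
Hunk 5: at line 1 remove [zkz,nvw,ykhyq] add [wvp] -> 4 lines: xetnr wvp rewv tvk

Answer: xetnr
wvp
rewv
tvk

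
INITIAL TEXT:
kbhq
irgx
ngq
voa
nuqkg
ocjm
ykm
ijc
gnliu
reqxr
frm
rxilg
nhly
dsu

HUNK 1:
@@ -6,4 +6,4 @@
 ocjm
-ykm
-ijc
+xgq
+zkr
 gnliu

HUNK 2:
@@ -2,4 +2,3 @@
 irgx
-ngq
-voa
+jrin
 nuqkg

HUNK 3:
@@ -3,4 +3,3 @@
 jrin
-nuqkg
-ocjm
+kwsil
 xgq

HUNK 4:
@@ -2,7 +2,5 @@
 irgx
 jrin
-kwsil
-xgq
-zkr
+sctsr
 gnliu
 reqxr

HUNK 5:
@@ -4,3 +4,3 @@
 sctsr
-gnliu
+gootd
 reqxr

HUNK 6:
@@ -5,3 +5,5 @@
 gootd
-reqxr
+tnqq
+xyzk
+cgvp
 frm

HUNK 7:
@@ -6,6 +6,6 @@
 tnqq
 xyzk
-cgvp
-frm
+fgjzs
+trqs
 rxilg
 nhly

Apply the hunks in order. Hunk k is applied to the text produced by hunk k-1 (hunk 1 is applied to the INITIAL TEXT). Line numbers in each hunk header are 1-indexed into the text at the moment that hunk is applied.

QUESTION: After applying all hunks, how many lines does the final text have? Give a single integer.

Hunk 1: at line 6 remove [ykm,ijc] add [xgq,zkr] -> 14 lines: kbhq irgx ngq voa nuqkg ocjm xgq zkr gnliu reqxr frm rxilg nhly dsu
Hunk 2: at line 2 remove [ngq,voa] add [jrin] -> 13 lines: kbhq irgx jrin nuqkg ocjm xgq zkr gnliu reqxr frm rxilg nhly dsu
Hunk 3: at line 3 remove [nuqkg,ocjm] add [kwsil] -> 12 lines: kbhq irgx jrin kwsil xgq zkr gnliu reqxr frm rxilg nhly dsu
Hunk 4: at line 2 remove [kwsil,xgq,zkr] add [sctsr] -> 10 lines: kbhq irgx jrin sctsr gnliu reqxr frm rxilg nhly dsu
Hunk 5: at line 4 remove [gnliu] add [gootd] -> 10 lines: kbhq irgx jrin sctsr gootd reqxr frm rxilg nhly dsu
Hunk 6: at line 5 remove [reqxr] add [tnqq,xyzk,cgvp] -> 12 lines: kbhq irgx jrin sctsr gootd tnqq xyzk cgvp frm rxilg nhly dsu
Hunk 7: at line 6 remove [cgvp,frm] add [fgjzs,trqs] -> 12 lines: kbhq irgx jrin sctsr gootd tnqq xyzk fgjzs trqs rxilg nhly dsu
Final line count: 12

Answer: 12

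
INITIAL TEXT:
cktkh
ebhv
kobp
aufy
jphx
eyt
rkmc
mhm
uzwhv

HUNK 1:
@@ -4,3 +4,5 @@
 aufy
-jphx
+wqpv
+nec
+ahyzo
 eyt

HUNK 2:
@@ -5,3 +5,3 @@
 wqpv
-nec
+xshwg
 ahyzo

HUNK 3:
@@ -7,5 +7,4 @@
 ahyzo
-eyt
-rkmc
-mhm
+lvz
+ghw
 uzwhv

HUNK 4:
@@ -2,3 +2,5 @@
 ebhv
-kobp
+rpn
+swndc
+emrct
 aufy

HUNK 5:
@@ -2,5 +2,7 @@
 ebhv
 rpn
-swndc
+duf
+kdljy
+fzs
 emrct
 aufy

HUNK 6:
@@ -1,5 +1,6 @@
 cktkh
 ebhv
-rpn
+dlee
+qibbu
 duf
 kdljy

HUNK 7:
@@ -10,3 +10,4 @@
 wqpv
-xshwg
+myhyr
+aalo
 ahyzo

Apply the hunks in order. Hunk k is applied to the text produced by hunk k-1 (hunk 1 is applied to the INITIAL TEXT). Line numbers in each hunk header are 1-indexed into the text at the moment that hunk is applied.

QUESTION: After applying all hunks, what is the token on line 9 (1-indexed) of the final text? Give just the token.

Answer: aufy

Derivation:
Hunk 1: at line 4 remove [jphx] add [wqpv,nec,ahyzo] -> 11 lines: cktkh ebhv kobp aufy wqpv nec ahyzo eyt rkmc mhm uzwhv
Hunk 2: at line 5 remove [nec] add [xshwg] -> 11 lines: cktkh ebhv kobp aufy wqpv xshwg ahyzo eyt rkmc mhm uzwhv
Hunk 3: at line 7 remove [eyt,rkmc,mhm] add [lvz,ghw] -> 10 lines: cktkh ebhv kobp aufy wqpv xshwg ahyzo lvz ghw uzwhv
Hunk 4: at line 2 remove [kobp] add [rpn,swndc,emrct] -> 12 lines: cktkh ebhv rpn swndc emrct aufy wqpv xshwg ahyzo lvz ghw uzwhv
Hunk 5: at line 2 remove [swndc] add [duf,kdljy,fzs] -> 14 lines: cktkh ebhv rpn duf kdljy fzs emrct aufy wqpv xshwg ahyzo lvz ghw uzwhv
Hunk 6: at line 1 remove [rpn] add [dlee,qibbu] -> 15 lines: cktkh ebhv dlee qibbu duf kdljy fzs emrct aufy wqpv xshwg ahyzo lvz ghw uzwhv
Hunk 7: at line 10 remove [xshwg] add [myhyr,aalo] -> 16 lines: cktkh ebhv dlee qibbu duf kdljy fzs emrct aufy wqpv myhyr aalo ahyzo lvz ghw uzwhv
Final line 9: aufy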